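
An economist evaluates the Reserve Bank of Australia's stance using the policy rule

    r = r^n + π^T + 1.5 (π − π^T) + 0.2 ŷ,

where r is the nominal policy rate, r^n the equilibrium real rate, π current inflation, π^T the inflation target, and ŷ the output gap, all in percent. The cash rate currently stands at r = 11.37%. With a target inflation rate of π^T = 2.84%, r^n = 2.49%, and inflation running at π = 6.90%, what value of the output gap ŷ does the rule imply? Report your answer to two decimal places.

0.2 ŷ = 11.37 − 2.49 − 2.84 − 1.5 × (6.90 − 2.84) = -0.05
ŷ = -0.05 / 0.2 = -0.25

-0.25%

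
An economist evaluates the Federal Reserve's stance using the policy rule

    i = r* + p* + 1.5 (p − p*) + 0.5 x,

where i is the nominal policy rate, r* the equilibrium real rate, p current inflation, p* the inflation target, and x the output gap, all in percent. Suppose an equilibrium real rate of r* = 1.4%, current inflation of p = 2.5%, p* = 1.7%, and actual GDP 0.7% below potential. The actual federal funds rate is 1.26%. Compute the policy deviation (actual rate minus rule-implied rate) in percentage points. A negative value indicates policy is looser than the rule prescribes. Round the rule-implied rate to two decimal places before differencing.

Output 0.7% below potential → x = -0.7.
i = 1.4 + 1.7 + 1.5 × (2.5 − 1.7) + 0.5 × (-0.7)
   = 1.4 + 1.7 + 1.2 − 0.35 = 3.95
Deviation = 1.26 − 3.95 = -2.69 pp.

-2.69 pp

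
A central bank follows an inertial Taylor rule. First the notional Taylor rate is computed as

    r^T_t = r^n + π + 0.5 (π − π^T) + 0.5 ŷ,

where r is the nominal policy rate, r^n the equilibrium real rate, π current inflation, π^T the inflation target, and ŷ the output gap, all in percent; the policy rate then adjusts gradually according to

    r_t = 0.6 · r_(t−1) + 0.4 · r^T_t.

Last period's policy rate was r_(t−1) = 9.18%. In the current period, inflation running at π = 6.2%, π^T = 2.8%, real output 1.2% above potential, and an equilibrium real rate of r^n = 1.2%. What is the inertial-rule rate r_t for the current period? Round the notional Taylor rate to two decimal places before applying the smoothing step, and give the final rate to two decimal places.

9.39%

Output 1.2% above potential → ŷ = 1.2.
r^T_t = 1.2 + 6.2 + 0.5 × (6.2 − 2.8) + 0.5 × 1.2
   = 1.2 + 6.2 + 1.7 + 0.6 = 9.70
r_t = 0.6 × 9.18 + 0.4 × 9.70 = 5.508 + 3.88 = 9.39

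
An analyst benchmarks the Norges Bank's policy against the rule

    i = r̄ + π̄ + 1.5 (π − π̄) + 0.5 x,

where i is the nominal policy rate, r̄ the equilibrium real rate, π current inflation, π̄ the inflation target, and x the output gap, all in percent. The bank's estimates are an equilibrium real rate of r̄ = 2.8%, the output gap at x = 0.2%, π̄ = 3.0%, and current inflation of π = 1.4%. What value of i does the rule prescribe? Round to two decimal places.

i = 2.8 + 3.0 + 1.5 × (1.4 − 3.0) + 0.5 × 0.2
   = 2.8 + 3 − 2.4 + 0.1 = 3.50

3.50%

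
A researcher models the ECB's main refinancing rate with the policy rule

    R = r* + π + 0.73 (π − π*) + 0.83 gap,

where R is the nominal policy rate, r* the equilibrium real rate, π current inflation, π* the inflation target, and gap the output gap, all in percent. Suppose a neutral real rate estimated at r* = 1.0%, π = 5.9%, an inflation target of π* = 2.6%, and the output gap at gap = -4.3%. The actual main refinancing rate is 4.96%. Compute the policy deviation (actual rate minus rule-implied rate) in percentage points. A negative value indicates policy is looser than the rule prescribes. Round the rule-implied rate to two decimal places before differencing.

R = 1.0 + 5.9 + 0.73 × (5.9 − 2.6) + 0.83 × (-4.3)
   = 1.0 + 5.9 + 2.409 − 3.569 = 5.74
Deviation = 4.96 − 5.74 = -0.78 pp.

-0.78 pp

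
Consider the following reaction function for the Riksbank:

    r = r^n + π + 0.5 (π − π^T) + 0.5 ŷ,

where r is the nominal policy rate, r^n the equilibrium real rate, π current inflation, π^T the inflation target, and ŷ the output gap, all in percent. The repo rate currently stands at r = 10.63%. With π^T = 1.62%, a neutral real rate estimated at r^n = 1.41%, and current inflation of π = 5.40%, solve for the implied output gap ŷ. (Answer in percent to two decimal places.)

3.86%

0.5 ŷ = 10.63 − 1.41 − 5.40 − 0.5 × (5.40 − 1.62) = 1.93
ŷ = 1.93 / 0.5 = 3.86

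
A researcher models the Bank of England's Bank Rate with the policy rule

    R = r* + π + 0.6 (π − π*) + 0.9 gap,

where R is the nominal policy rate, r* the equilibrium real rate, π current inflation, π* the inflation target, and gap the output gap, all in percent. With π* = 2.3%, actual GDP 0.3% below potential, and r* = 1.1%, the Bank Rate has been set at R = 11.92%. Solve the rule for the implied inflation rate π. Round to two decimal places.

7.79%

Output 0.3% below potential → gap = -0.3.
Collecting π: R = r* + (1 + 0.6) π − 0.6 π* + 0.9 gap
1.6 π = 11.92 − 1.1 + 0.6 × 2.3 − 0.9 × (-0.3) = 12.47
π = 12.47 / 1.6 = 7.79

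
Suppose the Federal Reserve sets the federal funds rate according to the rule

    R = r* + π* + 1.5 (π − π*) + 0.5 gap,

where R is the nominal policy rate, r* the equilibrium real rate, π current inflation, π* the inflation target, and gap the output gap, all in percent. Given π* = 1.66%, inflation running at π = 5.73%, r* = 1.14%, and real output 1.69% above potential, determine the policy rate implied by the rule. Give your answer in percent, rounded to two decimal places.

9.75%

Output 1.69% above potential → gap = 1.69.
R = 1.14 + 1.66 + 1.5 × (5.73 − 1.66) + 0.5 × 1.69
   = 1.14 + 1.66 + 6.105 + 0.845 = 9.75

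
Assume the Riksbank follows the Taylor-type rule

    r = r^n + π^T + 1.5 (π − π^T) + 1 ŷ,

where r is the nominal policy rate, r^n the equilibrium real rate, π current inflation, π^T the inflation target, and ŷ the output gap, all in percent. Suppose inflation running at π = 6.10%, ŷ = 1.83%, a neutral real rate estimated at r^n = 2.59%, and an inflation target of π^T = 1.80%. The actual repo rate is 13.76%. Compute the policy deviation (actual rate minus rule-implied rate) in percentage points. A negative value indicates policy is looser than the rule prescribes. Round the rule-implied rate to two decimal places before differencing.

r = 2.59 + 1.80 + 1.5 × (6.10 − 1.80) + 1 × 1.83
   = 2.59 + 1.8 + 6.45 + 1.83 = 12.67
Deviation = 13.76 − 12.67 = 1.09 pp.

1.09 pp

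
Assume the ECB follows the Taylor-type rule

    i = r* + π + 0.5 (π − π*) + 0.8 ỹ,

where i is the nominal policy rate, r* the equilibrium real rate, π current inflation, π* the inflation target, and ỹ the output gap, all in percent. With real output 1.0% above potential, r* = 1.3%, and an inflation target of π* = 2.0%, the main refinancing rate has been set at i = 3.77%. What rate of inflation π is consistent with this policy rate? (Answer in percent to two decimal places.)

1.78%

Output 1.0% above potential → ỹ = 1.0.
Collecting π: i = r* + (1 + 0.5) π − 0.5 π* + 0.8 ỹ
1.5 π = 3.77 − 1.3 + 0.5 × 2.0 − 0.8 × 1.0 = 2.67
π = 2.67 / 1.5 = 1.78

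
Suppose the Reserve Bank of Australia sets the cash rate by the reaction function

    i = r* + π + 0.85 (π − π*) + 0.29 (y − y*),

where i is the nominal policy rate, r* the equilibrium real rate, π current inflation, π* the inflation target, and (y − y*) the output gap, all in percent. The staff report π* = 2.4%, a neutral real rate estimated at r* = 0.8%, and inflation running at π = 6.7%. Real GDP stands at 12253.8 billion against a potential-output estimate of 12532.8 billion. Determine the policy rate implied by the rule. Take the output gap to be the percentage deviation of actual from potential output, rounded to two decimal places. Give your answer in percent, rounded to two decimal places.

Output gap = 100 × (12253.8 − 12532.8) / 12532.8 = -2.23%.
i = 0.80 + 6.70 + 0.85 × (6.70 − 2.40) + 0.29 × (-2.23)
   = 0.80 + 6.7 + 3.655 − 0.6467 = 10.51

10.51%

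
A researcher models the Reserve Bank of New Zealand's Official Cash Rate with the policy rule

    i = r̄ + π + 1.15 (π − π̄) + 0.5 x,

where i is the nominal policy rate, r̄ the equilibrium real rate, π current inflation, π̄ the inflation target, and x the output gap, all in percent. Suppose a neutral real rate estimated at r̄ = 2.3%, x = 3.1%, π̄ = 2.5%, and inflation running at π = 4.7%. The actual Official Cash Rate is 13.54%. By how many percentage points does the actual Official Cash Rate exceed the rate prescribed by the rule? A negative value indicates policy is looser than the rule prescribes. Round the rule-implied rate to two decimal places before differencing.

2.46 pp

i = 2.3 + 4.7 + 1.15 × (4.7 − 2.5) + 0.5 × 3.1
   = 2.3 + 4.7 + 2.53 + 1.55 = 11.08
Deviation = 13.54 − 11.08 = 2.46 pp.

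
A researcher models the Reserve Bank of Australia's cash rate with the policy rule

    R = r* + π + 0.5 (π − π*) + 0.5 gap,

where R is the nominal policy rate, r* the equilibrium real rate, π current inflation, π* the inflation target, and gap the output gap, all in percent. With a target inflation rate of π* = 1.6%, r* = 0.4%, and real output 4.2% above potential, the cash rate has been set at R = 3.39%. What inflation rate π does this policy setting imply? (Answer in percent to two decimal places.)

1.13%

Output 4.2% above potential → gap = 4.2.
Collecting π: R = r* + (1 + 0.5) π − 0.5 π* + 0.5 gap
1.5 π = 3.39 − 0.4 + 0.5 × 1.6 − 0.5 × 4.2 = 1.69
π = 1.69 / 1.5 = 1.13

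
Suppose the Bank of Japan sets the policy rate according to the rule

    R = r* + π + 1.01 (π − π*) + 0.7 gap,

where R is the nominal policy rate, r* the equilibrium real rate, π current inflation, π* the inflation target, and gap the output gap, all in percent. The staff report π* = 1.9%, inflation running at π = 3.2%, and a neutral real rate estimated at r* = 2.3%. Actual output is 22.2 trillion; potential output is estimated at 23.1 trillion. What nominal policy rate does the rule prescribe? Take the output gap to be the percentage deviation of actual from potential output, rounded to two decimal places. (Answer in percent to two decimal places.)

Output gap = 100 × (22.2 − 23.1) / 23.1 = -3.90%.
R = 2.30 + 3.20 + 1.01 × (3.20 − 1.90) + 0.7 × (-3.90)
   = 2.30 + 3.2 + 1.313 − 2.73 = 4.08

4.08%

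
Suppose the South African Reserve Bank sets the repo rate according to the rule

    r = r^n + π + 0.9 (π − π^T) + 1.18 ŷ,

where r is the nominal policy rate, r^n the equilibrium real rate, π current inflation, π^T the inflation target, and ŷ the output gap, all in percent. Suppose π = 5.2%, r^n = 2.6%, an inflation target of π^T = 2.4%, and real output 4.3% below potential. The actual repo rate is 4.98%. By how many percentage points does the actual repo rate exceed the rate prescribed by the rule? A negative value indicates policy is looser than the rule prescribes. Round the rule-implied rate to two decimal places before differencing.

Output 4.3% below potential → ŷ = -4.3.
r = 2.6 + 5.2 + 0.9 × (5.2 − 2.4) + 1.18 × (-4.3)
   = 2.6 + 5.2 + 2.52 − 5.074 = 5.25
Deviation = 4.98 − 5.25 = -0.27 pp.

-0.27 pp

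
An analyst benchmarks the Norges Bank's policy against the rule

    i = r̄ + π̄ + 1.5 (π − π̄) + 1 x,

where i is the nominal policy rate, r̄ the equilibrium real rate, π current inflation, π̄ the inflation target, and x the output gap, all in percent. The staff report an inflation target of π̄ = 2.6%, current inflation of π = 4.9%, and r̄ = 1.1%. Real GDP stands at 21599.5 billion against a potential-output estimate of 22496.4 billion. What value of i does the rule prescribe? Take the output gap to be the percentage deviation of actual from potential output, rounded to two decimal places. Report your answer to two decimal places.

3.16%

Output gap = 100 × (21599.5 − 22496.4) / 22496.4 = -3.99%.
i = 1.10 + 2.60 + 1.5 × (4.90 − 2.60) + 1 × (-3.99)
   = 1.10 + 2.6 + 3.45 − 3.99 = 3.16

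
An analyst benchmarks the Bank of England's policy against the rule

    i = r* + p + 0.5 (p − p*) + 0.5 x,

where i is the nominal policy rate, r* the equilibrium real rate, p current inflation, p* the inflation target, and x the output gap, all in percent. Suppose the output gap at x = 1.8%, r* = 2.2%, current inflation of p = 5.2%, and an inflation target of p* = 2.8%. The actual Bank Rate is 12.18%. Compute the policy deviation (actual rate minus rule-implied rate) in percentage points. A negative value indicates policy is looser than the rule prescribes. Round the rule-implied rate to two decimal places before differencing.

2.68 pp

i = 2.2 + 5.2 + 0.5 × (5.2 − 2.8) + 0.5 × 1.8
   = 2.2 + 5.2 + 1.2 + 0.9 = 9.50
Deviation = 12.18 − 9.50 = 2.68 pp.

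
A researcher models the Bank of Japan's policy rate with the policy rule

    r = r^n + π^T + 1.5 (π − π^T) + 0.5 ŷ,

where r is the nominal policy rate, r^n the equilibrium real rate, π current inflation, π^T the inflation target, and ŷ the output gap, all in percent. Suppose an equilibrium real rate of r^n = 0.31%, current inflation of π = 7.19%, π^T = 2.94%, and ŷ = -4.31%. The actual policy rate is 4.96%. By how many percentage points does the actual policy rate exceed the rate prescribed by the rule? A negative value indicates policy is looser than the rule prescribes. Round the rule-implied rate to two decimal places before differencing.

r = 0.31 + 2.94 + 1.5 × (7.19 − 2.94) + 0.5 × (-4.31)
   = 0.31 + 2.94 + 6.375 − 2.155 = 7.47
Deviation = 4.96 − 7.47 = -2.51 pp.

-2.51 pp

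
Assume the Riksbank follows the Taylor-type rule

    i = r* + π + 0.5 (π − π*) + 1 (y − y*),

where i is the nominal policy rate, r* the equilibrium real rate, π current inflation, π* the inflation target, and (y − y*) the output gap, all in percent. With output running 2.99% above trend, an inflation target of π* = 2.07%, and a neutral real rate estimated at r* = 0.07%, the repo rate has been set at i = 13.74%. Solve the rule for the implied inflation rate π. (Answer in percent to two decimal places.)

7.81%

Output 2.99% above potential → (y − y*) = 2.99.
Collecting π: i = r* + (1 + 0.5) π − 0.5 π* + 1 (y − y*)
1.5 π = 13.74 − 0.07 + 0.5 × 2.07 − 1 × 2.99 = 11.715
π = 11.715 / 1.5 = 7.81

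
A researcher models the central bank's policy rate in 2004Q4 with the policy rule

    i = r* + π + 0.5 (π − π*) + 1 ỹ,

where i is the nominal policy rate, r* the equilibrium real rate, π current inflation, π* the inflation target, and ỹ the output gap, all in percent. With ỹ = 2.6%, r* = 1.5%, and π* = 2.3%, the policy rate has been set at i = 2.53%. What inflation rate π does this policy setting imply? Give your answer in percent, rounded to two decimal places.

Collecting π: i = r* + (1 + 0.5) π − 0.5 π* + 1 ỹ
1.5 π = 2.53 − 1.5 + 0.5 × 2.3 − 1 × 2.6 = -0.42
π = -0.42 / 1.5 = -0.28

-0.28%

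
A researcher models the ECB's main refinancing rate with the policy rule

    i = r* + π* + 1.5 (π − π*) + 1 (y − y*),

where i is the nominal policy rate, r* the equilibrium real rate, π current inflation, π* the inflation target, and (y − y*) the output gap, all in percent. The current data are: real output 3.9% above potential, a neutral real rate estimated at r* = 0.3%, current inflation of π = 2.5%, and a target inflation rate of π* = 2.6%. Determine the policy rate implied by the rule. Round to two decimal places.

6.65%

Output 3.9% above potential → (y − y*) = 3.9.
i = 0.3 + 2.6 + 1.5 × (2.5 − 2.6) + 1 × 3.9
   = 0.3 + 2.6 − 0.15 + 3.9 = 6.65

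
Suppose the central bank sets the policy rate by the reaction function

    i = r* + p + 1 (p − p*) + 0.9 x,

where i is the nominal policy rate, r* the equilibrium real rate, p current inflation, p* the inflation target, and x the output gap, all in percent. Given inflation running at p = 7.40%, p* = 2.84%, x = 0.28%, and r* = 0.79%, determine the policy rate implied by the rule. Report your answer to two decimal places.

13.00%

i = 0.79 + 7.40 + 1 × (7.40 − 2.84) + 0.9 × 0.28
   = 0.79 + 7.4 + 4.56 + 0.252 = 13.00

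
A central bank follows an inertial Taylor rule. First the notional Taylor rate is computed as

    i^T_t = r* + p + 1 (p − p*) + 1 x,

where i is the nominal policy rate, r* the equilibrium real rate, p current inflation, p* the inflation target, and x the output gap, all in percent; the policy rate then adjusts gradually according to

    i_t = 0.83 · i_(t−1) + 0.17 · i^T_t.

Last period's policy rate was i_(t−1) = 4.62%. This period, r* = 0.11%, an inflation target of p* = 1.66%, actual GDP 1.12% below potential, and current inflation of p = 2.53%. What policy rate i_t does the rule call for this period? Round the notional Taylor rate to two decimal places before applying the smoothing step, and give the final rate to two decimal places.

4.24%

Output 1.12% below potential → x = -1.12.
i^T_t = 0.11 + 2.53 + 1 × (2.53 − 1.66) + 1 × (-1.12)
   = 0.11 + 2.53 + 0.87 − 1.12 = 2.39
i_t = 0.83 × 4.62 + 0.17 × 2.39 = 3.8346 + 0.4063 = 4.24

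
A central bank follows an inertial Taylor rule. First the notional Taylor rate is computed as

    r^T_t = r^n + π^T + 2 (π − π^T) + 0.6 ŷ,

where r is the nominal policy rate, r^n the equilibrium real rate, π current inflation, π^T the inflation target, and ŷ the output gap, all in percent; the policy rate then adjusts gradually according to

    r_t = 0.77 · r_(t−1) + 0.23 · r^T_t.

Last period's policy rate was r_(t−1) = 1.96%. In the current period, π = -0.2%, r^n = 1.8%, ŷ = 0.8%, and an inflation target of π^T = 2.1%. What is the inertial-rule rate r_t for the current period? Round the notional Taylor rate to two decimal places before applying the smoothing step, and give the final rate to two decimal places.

1.46%

r^T_t = 1.8 + 2.1 + 2 × (-0.2 − 2.1) + 0.6 × 0.8
   = 1.8 + 2.1 − 4.6 + 0.48 = -0.22
r_t = 0.77 × 1.96 + 0.23 × (-0.22) = 1.5092 − 0.0506 = 1.46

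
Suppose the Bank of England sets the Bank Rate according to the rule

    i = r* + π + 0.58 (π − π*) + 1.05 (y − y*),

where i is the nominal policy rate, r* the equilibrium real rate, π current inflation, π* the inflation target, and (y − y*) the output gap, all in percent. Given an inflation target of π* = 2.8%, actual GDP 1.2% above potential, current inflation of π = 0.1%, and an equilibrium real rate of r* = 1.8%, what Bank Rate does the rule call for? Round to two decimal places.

1.59%

Output 1.2% above potential → (y − y*) = 1.2.
i = 1.8 + 0.1 + 0.58 × (0.1 − 2.8) + 1.05 × 1.2
   = 1.8 + 0.1 − 1.566 + 1.26 = 1.59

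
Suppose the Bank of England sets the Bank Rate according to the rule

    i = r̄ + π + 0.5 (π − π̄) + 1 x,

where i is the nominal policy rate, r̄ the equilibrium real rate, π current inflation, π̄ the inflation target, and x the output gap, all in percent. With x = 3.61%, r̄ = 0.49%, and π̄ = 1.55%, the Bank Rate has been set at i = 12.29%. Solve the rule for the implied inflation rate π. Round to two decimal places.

Collecting π: i = r̄ + (1 + 0.5) π − 0.5 π̄ + 1 x
1.5 π = 12.29 − 0.49 + 0.5 × 1.55 − 1 × 3.61 = 8.965
π = 8.965 / 1.5 = 5.98

5.98%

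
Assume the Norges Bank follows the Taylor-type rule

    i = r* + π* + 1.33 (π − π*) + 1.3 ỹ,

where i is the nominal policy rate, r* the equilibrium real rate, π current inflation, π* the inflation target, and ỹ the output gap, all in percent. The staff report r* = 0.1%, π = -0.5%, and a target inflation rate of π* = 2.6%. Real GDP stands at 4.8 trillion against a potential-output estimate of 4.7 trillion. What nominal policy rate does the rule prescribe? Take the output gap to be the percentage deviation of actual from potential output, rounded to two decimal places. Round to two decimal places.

Output gap = 100 × (4.8 − 4.7) / 4.7 = 2.13%.
i = 0.10 + 2.60 + 1.33 × (-0.50 − 2.60) + 1.3 × 2.13
   = 0.10 + 2.6 − 4.123 + 2.769 = 1.35

1.35%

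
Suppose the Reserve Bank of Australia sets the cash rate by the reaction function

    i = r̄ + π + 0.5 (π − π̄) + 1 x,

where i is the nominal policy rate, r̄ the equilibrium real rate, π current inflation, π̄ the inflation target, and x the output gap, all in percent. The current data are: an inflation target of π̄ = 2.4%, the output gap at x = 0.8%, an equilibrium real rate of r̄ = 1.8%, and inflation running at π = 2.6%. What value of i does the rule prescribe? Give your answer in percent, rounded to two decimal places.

5.30%

i = 1.8 + 2.6 + 0.5 × (2.6 − 2.4) + 1 × 0.8
   = 1.8 + 2.6 + 0.1 + 0.8 = 5.30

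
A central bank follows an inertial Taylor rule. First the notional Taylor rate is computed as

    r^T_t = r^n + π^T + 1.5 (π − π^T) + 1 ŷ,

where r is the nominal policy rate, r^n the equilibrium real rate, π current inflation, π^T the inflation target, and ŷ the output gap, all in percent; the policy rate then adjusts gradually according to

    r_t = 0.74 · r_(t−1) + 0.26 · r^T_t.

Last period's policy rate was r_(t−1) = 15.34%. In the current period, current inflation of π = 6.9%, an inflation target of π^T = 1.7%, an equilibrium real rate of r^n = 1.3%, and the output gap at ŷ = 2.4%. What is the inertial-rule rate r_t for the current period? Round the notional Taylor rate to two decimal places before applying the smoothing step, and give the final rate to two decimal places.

14.78%

r^T_t = 1.3 + 1.7 + 1.5 × (6.9 − 1.7) + 1 × 2.4
   = 1.3 + 1.7 + 7.8 + 2.4 = 13.20
r_t = 0.74 × 15.34 + 0.26 × 13.20 = 11.3516 + 3.432 = 14.78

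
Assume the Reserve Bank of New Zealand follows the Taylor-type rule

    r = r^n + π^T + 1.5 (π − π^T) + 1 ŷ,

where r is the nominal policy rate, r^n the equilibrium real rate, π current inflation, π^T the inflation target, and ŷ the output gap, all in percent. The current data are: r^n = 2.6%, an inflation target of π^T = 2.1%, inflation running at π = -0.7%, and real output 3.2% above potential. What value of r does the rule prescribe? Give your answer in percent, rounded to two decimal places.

Output 3.2% above potential → ŷ = 3.2.
r = 2.6 + 2.1 + 1.5 × (-0.7 − 2.1) + 1 × 3.2
   = 2.6 + 2.1 − 4.2 + 3.2 = 3.70

3.70%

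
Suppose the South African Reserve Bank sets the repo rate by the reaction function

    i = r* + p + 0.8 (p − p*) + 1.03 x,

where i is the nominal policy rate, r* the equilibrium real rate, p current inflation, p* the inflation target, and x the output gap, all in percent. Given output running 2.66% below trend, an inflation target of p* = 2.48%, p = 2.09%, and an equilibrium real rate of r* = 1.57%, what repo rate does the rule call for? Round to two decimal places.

0.61%

Output 2.66% below potential → x = -2.66.
i = 1.57 + 2.09 + 0.8 × (2.09 − 2.48) + 1.03 × (-2.66)
   = 1.57 + 2.09 − 0.312 − 2.7398 = 0.61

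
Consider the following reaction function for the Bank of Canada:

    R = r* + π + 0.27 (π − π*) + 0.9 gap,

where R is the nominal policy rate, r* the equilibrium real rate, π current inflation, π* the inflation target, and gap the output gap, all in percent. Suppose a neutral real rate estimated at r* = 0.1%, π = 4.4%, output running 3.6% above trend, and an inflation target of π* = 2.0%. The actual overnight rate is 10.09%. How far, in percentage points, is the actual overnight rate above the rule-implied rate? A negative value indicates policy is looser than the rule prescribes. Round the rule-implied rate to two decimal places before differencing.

Output 3.6% above potential → gap = 3.6.
R = 0.1 + 4.4 + 0.27 × (4.4 − 2.0) + 0.9 × 3.6
   = 0.1 + 4.4 + 0.648 + 3.24 = 8.39
Deviation = 10.09 − 8.39 = 1.70 pp.

1.70 pp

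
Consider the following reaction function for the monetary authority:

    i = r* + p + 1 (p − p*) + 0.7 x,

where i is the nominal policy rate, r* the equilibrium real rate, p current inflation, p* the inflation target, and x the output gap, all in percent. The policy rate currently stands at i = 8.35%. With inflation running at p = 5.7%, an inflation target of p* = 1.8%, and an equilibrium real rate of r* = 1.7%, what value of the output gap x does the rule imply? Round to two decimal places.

0.7 x = 8.35 − 1.7 − 5.7 − 1 × (5.7 − 1.8) = -2.95
x = -2.95 / 0.7 = -4.21

-4.21%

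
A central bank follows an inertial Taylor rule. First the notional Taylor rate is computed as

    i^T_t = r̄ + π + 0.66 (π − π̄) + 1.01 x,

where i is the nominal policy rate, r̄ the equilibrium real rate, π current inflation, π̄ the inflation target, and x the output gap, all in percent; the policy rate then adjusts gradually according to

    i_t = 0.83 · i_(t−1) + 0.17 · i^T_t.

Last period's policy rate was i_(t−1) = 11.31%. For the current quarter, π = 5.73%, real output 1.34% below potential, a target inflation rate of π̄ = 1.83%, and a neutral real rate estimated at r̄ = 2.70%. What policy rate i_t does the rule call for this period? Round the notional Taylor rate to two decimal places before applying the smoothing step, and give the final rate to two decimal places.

11.03%

Output 1.34% below potential → x = -1.34.
i^T_t = 2.70 + 5.73 + 0.66 × (5.73 − 1.83) + 1.01 × (-1.34)
   = 2.70 + 5.73 + 2.574 − 1.3534 = 9.65
i_t = 0.83 × 11.31 + 0.17 × 9.65 = 9.3873 + 1.6405 = 11.03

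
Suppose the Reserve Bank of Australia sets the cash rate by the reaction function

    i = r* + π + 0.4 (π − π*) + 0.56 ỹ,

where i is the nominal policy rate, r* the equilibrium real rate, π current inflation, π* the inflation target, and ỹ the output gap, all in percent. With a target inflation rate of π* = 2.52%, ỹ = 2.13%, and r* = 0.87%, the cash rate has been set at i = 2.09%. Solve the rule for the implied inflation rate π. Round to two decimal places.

0.74%

Collecting π: i = r* + (1 + 0.4) π − 0.4 π* + 0.56 ỹ
1.4 π = 2.09 − 0.87 + 0.4 × 2.52 − 0.56 × 2.13 = 1.0352
π = 1.0352 / 1.4 = 0.74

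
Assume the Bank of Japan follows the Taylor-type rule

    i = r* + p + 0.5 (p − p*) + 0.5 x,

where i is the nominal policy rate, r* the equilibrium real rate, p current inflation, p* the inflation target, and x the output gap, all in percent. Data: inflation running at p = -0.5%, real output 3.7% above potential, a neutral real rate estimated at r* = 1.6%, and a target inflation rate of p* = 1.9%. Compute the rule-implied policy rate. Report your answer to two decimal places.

1.75%

Output 3.7% above potential → x = 3.7.
i = 1.6 + (-0.5) + 0.5 × (-0.5 − 1.9) + 0.5 × 3.7
   = 1.6 − 0.5 − 1.2 + 1.85 = 1.75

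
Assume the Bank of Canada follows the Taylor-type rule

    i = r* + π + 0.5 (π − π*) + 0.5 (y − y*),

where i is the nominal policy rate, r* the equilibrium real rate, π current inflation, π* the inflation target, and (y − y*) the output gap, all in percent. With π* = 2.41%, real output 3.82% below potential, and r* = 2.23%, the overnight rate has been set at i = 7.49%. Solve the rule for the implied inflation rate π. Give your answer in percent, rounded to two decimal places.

5.58%

Output 3.82% below potential → (y − y*) = -3.82.
Collecting π: i = r* + (1 + 0.5) π − 0.5 π* + 0.5 (y − y*)
1.5 π = 7.49 − 2.23 + 0.5 × 2.41 − 0.5 × (-3.82) = 8.375
π = 8.375 / 1.5 = 5.58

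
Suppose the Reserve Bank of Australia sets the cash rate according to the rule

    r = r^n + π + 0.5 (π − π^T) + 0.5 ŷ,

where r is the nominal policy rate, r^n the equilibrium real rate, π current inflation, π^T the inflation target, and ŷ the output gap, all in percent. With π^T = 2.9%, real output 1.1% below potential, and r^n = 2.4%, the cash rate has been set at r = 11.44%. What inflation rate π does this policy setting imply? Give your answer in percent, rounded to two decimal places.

Output 1.1% below potential → ŷ = -1.1.
Collecting π: r = r^n + (1 + 0.5) π − 0.5 π^T + 0.5 ŷ
1.5 π = 11.44 − 2.4 + 0.5 × 2.9 − 0.5 × (-1.1) = 11.04
π = 11.04 / 1.5 = 7.36

7.36%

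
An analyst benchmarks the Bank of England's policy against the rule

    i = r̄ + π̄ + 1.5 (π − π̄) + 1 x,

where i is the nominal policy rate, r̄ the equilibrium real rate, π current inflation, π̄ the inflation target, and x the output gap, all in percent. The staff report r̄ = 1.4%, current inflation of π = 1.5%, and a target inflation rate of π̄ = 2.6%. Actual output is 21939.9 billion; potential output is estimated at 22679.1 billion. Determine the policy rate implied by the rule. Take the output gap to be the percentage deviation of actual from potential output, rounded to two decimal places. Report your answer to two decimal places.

Output gap = 100 × (21939.9 − 22679.1) / 22679.1 = -3.26%.
i = 1.40 + 2.60 + 1.5 × (1.50 − 2.60) + 1 × (-3.26)
   = 1.40 + 2.6 − 1.65 − 3.26 = -0.91

-0.91%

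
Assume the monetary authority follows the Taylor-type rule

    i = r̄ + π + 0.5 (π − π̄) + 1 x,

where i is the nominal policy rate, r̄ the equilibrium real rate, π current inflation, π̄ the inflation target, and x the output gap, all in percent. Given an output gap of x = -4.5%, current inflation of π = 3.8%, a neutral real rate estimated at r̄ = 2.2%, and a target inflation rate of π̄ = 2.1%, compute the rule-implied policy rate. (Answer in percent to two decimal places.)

i = 2.2 + 3.8 + 0.5 × (3.8 − 2.1) + 1 × (-4.5)
   = 2.2 + 3.8 + 0.85 − 4.5 = 2.35

2.35%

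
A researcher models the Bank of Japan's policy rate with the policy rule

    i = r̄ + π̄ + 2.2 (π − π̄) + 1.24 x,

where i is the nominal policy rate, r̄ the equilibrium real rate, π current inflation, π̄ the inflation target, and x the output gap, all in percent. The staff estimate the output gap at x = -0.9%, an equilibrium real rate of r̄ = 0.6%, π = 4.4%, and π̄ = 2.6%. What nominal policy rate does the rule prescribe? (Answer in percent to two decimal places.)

6.04%

i = 0.6 + 2.6 + 2.2 × (4.4 − 2.6) + 1.24 × (-0.9)
   = 0.6 + 2.6 + 3.96 − 1.116 = 6.04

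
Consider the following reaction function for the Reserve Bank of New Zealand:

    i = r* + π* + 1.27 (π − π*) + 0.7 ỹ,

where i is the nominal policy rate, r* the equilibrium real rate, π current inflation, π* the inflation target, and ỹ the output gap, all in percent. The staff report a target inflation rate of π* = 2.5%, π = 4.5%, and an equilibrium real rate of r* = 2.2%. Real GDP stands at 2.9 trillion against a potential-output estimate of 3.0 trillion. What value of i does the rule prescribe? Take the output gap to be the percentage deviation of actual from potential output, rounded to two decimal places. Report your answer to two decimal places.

Output gap = 100 × (2.9 − 3.0) / 3.0 = -3.33%.
i = 2.20 + 2.50 + 1.27 × (4.50 − 2.50) + 0.7 × (-3.33)
   = 2.20 + 2.5 + 2.54 − 2.331 = 4.91

4.91%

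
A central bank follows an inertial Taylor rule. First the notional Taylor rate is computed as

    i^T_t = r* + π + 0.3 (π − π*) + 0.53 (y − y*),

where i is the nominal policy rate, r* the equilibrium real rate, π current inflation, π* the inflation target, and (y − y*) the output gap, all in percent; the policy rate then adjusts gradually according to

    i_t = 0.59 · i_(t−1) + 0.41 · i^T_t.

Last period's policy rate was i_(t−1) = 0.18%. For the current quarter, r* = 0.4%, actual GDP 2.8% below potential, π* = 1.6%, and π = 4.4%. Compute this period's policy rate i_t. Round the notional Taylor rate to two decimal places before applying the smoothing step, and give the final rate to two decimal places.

Output 2.8% below potential → (y − y*) = -2.8.
i^T_t = 0.4 + 4.4 + 0.3 × (4.4 − 1.6) + 0.53 × (-2.8)
   = 0.4 + 4.4 + 0.84 − 1.484 = 4.16
i_t = 0.59 × 0.18 + 0.41 × 4.16 = 0.1062 + 1.7056 = 1.81

1.81%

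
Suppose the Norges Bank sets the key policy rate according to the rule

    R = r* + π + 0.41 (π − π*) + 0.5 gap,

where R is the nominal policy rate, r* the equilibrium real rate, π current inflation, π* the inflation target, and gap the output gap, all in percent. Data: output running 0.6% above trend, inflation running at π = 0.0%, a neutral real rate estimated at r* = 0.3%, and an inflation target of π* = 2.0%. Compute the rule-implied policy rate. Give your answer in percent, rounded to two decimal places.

Output 0.6% above potential → gap = 0.6.
R = 0.3 + 0.0 + 0.41 × (0.0 − 2.0) + 0.5 × 0.6
   = 0.3 + 0 − 0.82 + 0.3 = -0.22

-0.22%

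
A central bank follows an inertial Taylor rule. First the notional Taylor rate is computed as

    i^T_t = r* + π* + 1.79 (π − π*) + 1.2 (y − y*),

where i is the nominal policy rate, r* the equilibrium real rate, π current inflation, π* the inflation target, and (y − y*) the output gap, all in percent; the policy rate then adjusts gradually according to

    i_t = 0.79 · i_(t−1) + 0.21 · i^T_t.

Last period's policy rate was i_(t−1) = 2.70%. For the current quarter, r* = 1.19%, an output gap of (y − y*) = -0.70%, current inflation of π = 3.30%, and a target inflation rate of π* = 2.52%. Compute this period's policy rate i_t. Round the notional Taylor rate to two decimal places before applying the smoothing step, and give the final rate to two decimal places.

3.03%

i^T_t = 1.19 + 2.52 + 1.79 × (3.30 − 2.52) + 1.2 × (-0.70)
   = 1.19 + 2.52 + 1.3962 − 0.84 = 4.27
i_t = 0.79 × 2.70 + 0.21 × 4.27 = 2.133 + 0.8967 = 3.03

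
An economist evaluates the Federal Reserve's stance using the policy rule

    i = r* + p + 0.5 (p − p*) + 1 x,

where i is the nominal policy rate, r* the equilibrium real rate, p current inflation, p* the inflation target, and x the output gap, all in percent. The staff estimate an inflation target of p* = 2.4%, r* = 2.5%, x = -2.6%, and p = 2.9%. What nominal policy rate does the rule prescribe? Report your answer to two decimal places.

i = 2.5 + 2.9 + 0.5 × (2.9 − 2.4) + 1 × (-2.6)
   = 2.5 + 2.9 + 0.25 − 2.6 = 3.05

3.05%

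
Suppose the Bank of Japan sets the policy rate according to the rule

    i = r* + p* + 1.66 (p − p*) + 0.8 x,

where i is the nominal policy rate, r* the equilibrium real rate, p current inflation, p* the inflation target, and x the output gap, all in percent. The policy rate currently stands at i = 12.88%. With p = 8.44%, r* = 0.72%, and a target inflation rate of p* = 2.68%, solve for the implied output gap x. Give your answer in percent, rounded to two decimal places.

-0.10%

0.8 x = 12.88 − 0.72 − 2.68 − 1.66 × (8.44 − 2.68) = -0.0816
x = -0.0816 / 0.8 = -0.10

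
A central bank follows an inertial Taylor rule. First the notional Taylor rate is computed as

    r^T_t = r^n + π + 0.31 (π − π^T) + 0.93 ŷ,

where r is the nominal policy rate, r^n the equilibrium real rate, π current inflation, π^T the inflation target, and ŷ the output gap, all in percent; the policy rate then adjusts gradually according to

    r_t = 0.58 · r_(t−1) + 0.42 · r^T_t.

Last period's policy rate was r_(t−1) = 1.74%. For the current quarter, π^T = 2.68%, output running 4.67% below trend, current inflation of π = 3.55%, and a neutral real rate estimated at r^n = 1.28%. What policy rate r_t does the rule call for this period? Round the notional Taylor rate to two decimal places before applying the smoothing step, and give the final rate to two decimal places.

Output 4.67% below potential → ŷ = -4.67.
r^T_t = 1.28 + 3.55 + 0.31 × (3.55 − 2.68) + 0.93 × (-4.67)
   = 1.28 + 3.55 + 0.2697 − 4.3431 = 0.76
r_t = 0.58 × 1.74 + 0.42 × 0.76 = 1.0092 + 0.3192 = 1.33

1.33%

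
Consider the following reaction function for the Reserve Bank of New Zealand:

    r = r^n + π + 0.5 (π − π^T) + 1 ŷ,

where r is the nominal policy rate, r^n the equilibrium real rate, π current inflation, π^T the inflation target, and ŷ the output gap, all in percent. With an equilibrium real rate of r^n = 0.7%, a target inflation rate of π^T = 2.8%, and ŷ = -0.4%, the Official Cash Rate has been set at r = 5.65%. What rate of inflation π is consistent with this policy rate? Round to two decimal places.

4.50%

Collecting π: r = r^n + (1 + 0.5) π − 0.5 π^T + 1 ŷ
1.5 π = 5.65 − 0.7 + 0.5 × 2.8 − 1 × (-0.4) = 6.75
π = 6.75 / 1.5 = 4.50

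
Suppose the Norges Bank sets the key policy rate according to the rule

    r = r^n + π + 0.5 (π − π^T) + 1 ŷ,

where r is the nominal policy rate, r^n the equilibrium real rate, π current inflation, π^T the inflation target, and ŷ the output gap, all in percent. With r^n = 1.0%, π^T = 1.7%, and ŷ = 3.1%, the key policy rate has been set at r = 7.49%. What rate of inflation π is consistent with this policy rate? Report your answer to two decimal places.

Collecting π: r = r^n + (1 + 0.5) π − 0.5 π^T + 1 ŷ
1.5 π = 7.49 − 1.0 + 0.5 × 1.7 − 1 × 3.1 = 4.24
π = 4.24 / 1.5 = 2.83

2.83%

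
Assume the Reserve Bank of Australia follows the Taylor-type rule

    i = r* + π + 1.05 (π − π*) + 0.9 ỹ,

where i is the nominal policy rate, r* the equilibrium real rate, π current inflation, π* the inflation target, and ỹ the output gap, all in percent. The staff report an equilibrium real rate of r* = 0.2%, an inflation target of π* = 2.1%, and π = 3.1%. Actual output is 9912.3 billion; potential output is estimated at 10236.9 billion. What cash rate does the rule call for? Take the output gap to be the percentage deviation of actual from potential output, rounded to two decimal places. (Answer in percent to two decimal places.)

Output gap = 100 × (9912.3 − 10236.9) / 10236.9 = -3.17%.
i = 0.20 + 3.10 + 1.05 × (3.10 − 2.10) + 0.9 × (-3.17)
   = 0.20 + 3.1 + 1.05 − 2.853 = 1.50

1.50%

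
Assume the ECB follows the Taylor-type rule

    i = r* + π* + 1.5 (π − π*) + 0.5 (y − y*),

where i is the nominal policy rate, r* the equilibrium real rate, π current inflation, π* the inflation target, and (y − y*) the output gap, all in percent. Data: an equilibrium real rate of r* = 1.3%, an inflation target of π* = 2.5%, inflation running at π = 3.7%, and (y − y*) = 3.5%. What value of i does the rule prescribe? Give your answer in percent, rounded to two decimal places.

7.35%

i = 1.3 + 2.5 + 1.5 × (3.7 − 2.5) + 0.5 × 3.5
   = 1.3 + 2.5 + 1.8 + 1.75 = 7.35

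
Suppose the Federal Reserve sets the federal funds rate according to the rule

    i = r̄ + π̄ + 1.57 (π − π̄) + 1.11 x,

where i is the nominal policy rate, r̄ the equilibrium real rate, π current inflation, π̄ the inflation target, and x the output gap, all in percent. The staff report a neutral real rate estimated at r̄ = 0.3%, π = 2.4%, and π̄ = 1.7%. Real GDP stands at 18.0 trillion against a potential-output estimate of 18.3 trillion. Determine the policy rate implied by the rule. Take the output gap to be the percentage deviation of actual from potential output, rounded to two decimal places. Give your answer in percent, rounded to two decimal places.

Output gap = 100 × (18.0 − 18.3) / 18.3 = -1.64%.
i = 0.30 + 1.70 + 1.57 × (2.40 − 1.70) + 1.11 × (-1.64)
   = 0.30 + 1.7 + 1.099 − 1.8204 = 1.28

1.28%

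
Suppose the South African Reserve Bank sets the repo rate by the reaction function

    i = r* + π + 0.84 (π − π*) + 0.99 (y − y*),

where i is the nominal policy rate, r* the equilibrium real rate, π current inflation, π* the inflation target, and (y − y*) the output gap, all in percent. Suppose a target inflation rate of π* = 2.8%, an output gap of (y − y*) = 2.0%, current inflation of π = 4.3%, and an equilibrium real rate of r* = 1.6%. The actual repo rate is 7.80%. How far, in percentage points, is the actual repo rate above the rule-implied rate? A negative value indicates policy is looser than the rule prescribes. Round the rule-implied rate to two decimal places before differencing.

i = 1.6 + 4.3 + 0.84 × (4.3 − 2.8) + 0.99 × 2.0
   = 1.6 + 4.3 + 1.26 + 1.98 = 9.14
Deviation = 7.80 − 9.14 = -1.34 pp.

-1.34 pp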